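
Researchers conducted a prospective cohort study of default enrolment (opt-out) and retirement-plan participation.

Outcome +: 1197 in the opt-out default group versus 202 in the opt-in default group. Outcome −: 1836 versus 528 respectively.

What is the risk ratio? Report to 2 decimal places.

From the description: a = 1197, b = 1836, c = 202, d = 528.
Risk in exposed = 1197/3033 = 0.39466; risk in unexposed = 202/730 = 0.27671.
RR = 0.39466 / 0.27671 = 1.42624
The risk among the exposed is 1.43 times that among the unexposed.

1.43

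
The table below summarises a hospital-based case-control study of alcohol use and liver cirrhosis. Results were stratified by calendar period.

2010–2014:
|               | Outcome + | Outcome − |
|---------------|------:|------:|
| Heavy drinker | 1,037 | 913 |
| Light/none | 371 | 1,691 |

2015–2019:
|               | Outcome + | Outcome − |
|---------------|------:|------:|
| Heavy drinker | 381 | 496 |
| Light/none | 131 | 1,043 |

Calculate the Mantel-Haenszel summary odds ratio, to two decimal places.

OR_MH = Σ(aᵢdᵢ/nᵢ) / Σ(bᵢcᵢ/nᵢ), where nᵢ is the stratum total.
Stratum 1 (2010–2014): n = 4012; a·d/n = 1037·1691/4012 = 437.0805; b·c/n = 913·371/4012 = 84.4275
Stratum 2 (2015–2019): n = 2051; a·d/n = 381·1043/2051 = 193.7509; b·c/n = 496·131/2051 = 31.6802
OR_MH = (437.0805 + 193.7509) / (84.4275 + 31.6802) = 630.8314 / 116.1076 = 5.43316

5.43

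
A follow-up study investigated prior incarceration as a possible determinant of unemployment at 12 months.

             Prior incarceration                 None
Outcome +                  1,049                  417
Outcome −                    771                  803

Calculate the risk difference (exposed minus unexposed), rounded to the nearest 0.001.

0.235

Reading the table with exposure as columns: a = 1049 (Prior incarceration, case), b = 771 (Prior incarceration, non-case), c = 417 (None, case), d = 803.
Risk in exposed = 1049/1820 = 0.576374; risk in unexposed = 417/1220 = 0.341803.
Risk difference = 0.576374 − 0.341803 = 0.234570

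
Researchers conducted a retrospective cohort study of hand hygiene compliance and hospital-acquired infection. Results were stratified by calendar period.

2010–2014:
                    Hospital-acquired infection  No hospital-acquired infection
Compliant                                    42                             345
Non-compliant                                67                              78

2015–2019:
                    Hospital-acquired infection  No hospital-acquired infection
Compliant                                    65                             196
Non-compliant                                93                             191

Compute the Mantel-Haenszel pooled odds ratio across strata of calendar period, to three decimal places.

0.376

OR_MH = Σ(aᵢdᵢ/nᵢ) / Σ(bᵢcᵢ/nᵢ), where nᵢ is the stratum total.
Stratum 1 (2010–2014): n = 532; a·d/n = 42·78/532 = 6.1579; b·c/n = 345·67/532 = 43.4492
Stratum 2 (2015–2019): n = 545; a·d/n = 65·191/545 = 22.7798; b·c/n = 196·93/545 = 33.4459
OR_MH = (6.1579 + 22.7798) / (43.4492 + 33.4459) = 28.9377 / 76.8951 = 0.37633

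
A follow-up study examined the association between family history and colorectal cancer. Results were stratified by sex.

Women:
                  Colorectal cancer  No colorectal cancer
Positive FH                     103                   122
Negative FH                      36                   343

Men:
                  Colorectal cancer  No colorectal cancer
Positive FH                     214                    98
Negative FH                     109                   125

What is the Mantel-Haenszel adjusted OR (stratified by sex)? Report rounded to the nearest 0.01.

4.01

OR_MH = Σ(aᵢdᵢ/nᵢ) / Σ(bᵢcᵢ/nᵢ), where nᵢ is the stratum total.
Stratum 1 (Women): n = 604; a·d/n = 103·343/604 = 58.4917; b·c/n = 122·36/604 = 7.2715
Stratum 2 (Men): n = 546; a·d/n = 214·125/546 = 48.9927; b·c/n = 98·109/546 = 19.5641
OR_MH = (58.4917 + 48.9927) / (7.2715 + 19.5641) = 107.4844 / 26.8356 = 4.00529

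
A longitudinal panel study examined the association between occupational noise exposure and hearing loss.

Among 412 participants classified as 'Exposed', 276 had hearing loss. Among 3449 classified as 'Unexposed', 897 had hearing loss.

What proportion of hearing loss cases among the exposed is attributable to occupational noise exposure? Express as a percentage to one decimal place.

61.2

From the description: a = 276, b = 136, c = 897, d = 2552.
Risk in exposed = 276/412 = 0.66990; risk in unexposed = 897/3449 = 0.26008.
RR = 0.66990/0.26008 = 2.57580
AR% = (RR − 1)/RR × 100 = (2.57580 − 1)/2.57580 × 100 = 61.1772%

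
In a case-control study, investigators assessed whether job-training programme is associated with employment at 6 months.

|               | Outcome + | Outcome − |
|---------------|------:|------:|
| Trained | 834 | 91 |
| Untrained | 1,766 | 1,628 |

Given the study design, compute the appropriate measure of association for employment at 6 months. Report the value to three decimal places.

8.449

Cells: a = 834, b = 91, c = 1766, d = 1628.
This is a case-control study: participants were sampled on outcome status, so risks in the source population cannot be estimated directly — relative risk is not valid here. The odds ratio is the appropriate measure.
OR = (a·d)/(b·c) = (834 × 1628) / (91 × 1766) = 1357752 / 160706 = 8.44867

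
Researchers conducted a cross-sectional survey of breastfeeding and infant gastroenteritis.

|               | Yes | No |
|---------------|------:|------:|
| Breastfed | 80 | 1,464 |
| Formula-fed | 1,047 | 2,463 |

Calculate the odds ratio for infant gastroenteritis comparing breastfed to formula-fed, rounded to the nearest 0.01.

Cells: a = 80, b = 1464, c = 1047, d = 2463.
OR = (a·d)/(b·c) = (80 × 2463) / (1464 × 1047) = 197040 / 1532808 = 0.12855
Exposure is associated with lower odds of infant gastroenteritis (OR = 0.13 < 1).

0.13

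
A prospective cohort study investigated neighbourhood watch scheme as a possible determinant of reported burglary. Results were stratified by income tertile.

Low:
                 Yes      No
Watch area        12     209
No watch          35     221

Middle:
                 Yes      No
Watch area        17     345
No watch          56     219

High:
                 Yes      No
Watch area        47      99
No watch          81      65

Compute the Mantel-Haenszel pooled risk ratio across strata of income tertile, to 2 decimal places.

0.42

RR_MH = Σ(aᵢ·n₀ᵢ/nᵢ) / Σ(cᵢ·n₁ᵢ/nᵢ), with n₁ᵢ = aᵢ+bᵢ (exposed), n₀ᵢ = cᵢ+dᵢ (unexposed), nᵢ = n₁ᵢ+n₀ᵢ.
Stratum 1 (Low): n₁ = 221, n₀ = 256, n = 477; a·n₀/n = 12·256/477 = 6.4403; c·n₁/n = 35·221/477 = 16.2159
Stratum 2 (Middle): n₁ = 362, n₀ = 275, n = 637; a·n₀/n = 17·275/637 = 7.3391; c·n₁/n = 56·362/637 = 31.8242
Stratum 3 (High): n₁ = 146, n₀ = 146, n = 292; a·n₀/n = 47·146/292 = 23.5000; c·n₁/n = 81·146/292 = 40.5000
RR_MH = (6.4403 + 7.3391 + 23.5000) / (16.2159 + 31.8242 + 40.5000) = 37.2793 / 88.5401 = 0.42104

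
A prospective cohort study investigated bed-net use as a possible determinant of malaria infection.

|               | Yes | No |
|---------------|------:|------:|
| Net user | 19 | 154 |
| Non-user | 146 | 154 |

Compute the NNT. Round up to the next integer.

Risk in treated group = 19/173 = 0.10983; risk in control = 146/300 = 0.48667.
Absolute risk reduction = 0.48667 − 0.10983 = 0.37684
NNT = 1 / ARR = 1 / 0.37684 = 2.654 → round up → 3

3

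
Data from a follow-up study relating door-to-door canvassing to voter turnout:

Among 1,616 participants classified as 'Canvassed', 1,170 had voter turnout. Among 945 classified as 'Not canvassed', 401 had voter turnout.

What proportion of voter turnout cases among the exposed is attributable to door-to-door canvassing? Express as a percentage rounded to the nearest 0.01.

41.39

From the description: a = 1170, b = 446, c = 401, d = 544.
Risk in exposed = 1170/1616 = 0.72401; risk in unexposed = 401/945 = 0.42434.
RR = 0.72401/0.42434 = 1.70621
AR% = (RR − 1)/RR × 100 = (1.70621 − 1)/1.70621 × 100 = 41.3905%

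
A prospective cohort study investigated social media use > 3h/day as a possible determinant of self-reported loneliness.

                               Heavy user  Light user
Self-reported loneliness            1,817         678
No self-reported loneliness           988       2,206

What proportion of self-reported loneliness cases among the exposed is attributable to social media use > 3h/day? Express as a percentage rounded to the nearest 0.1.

Reading the table with exposure as columns: a = 1817 (Heavy user, case), b = 988 (Heavy user, non-case), c = 678 (Light user, case), d = 2206.
Risk in exposed = 1817/2805 = 0.64777; risk in unexposed = 678/2884 = 0.23509.
RR = 0.64777/0.23509 = 2.75542
AR% = (RR − 1)/RR × 100 = (2.75542 − 1)/2.75542 × 100 = 63.7079%

63.7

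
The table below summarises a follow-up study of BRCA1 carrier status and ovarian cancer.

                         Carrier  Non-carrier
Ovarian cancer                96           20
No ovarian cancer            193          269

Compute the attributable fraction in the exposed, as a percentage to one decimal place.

79.2

Reading the table with exposure as columns: a = 96 (Carrier, case), b = 193 (Carrier, non-case), c = 20 (Non-carrier, case), d = 269.
Risk in exposed = 96/289 = 0.33218; risk in unexposed = 20/289 = 0.06920.
RR = 0.33218/0.06920 = 4.80000
AR% = (RR − 1)/RR × 100 = (4.80000 − 1)/4.80000 × 100 = 79.1667%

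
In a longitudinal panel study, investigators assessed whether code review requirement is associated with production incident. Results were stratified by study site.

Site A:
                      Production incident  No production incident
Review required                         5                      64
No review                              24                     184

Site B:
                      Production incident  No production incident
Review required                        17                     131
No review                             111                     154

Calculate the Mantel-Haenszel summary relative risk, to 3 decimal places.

0.320

RR_MH = Σ(aᵢ·n₀ᵢ/nᵢ) / Σ(cᵢ·n₁ᵢ/nᵢ), with n₁ᵢ = aᵢ+bᵢ (exposed), n₀ᵢ = cᵢ+dᵢ (unexposed), nᵢ = n₁ᵢ+n₀ᵢ.
Stratum 1 (Site A): n₁ = 69, n₀ = 208, n = 277; a·n₀/n = 5·208/277 = 3.7545; c·n₁/n = 24·69/277 = 5.9783
Stratum 2 (Site B): n₁ = 148, n₀ = 265, n = 413; a·n₀/n = 17·265/413 = 10.9080; c·n₁/n = 111·148/413 = 39.7772
RR_MH = (3.7545 + 10.9080) / (5.9783 + 39.7772) = 14.6625 / 45.7556 = 0.32045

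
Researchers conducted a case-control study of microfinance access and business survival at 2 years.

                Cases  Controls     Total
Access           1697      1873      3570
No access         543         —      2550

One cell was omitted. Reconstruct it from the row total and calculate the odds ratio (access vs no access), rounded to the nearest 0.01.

The missing cell is in the unexposed row: 2550 − 543 = 2007.
So a = 1697, b = 1873, c = 543, d = 2007.
OR = (a·d)/(b·c) = (1697 × 2007) / (1873 × 543) = 3405879 / 1017039 = 3.34882

3.35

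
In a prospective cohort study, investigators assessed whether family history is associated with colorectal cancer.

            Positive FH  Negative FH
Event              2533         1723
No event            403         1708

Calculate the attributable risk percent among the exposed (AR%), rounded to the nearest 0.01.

Reading the table with exposure as columns: a = 2533 (Positive FH, case), b = 403 (Positive FH, non-case), c = 1723 (Negative FH, case), d = 1708.
Risk in exposed = 2533/2936 = 0.86274; risk in unexposed = 1723/3431 = 0.50219.
RR = 0.86274/0.50219 = 1.71797
AR% = (RR − 1)/RR × 100 = (1.71797 − 1)/1.71797 × 100 = 41.7916%

41.79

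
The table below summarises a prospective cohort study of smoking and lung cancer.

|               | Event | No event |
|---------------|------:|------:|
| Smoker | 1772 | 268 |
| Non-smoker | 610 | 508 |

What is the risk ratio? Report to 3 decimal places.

Cells: a = 1772, b = 268, c = 610, d = 508.
Risk in exposed = 1772/2040 = 0.86863; risk in unexposed = 610/1118 = 0.54562.
RR = 0.86863 / 0.54562 = 1.59201
The risk among the exposed is 1.59 times that among the unexposed.

1.592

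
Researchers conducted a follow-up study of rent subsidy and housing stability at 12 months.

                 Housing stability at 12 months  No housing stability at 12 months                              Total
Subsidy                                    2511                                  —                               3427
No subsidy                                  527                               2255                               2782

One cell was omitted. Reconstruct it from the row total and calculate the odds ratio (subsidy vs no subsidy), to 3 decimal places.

11.730

The missing cell is in the exposed row: 3427 − 2511 = 916.
So a = 2511, b = 916, c = 527, d = 2255.
OR = (a·d)/(b·c) = (2511 × 2255) / (916 × 527) = 5662305 / 482732 = 11.72971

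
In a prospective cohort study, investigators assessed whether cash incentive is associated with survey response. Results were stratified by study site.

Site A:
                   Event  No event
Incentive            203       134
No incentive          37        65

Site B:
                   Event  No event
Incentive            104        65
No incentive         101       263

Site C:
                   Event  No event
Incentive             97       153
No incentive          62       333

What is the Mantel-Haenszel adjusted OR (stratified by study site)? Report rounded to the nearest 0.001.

OR_MH = Σ(aᵢdᵢ/nᵢ) / Σ(bᵢcᵢ/nᵢ), where nᵢ is the stratum total.
Stratum 1 (Site A): n = 439; a·d/n = 203·65/439 = 30.0569; b·c/n = 134·37/439 = 11.2938
Stratum 2 (Site B): n = 533; a·d/n = 104·263/533 = 51.3171; b·c/n = 65·101/533 = 12.3171
Stratum 3 (Site C): n = 645; a·d/n = 97·333/645 = 50.0791; b·c/n = 153·62/645 = 14.7070
OR_MH = (30.0569 + 51.3171 + 50.0791) / (11.2938 + 12.3171 + 14.7070) = 131.4531 / 38.3179 = 3.43059

3.431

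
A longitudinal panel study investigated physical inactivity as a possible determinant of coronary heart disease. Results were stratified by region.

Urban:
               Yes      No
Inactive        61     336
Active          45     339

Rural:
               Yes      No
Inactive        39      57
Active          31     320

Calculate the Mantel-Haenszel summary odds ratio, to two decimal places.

OR_MH = Σ(aᵢdᵢ/nᵢ) / Σ(bᵢcᵢ/nᵢ), where nᵢ is the stratum total.
Stratum 1 (Urban): n = 781; a·d/n = 61·339/781 = 26.4776; b·c/n = 336·45/781 = 19.3598
Stratum 2 (Rural): n = 447; a·d/n = 39·320/447 = 27.9195; b·c/n = 57·31/447 = 3.9530
OR_MH = (26.4776 + 27.9195) / (19.3598 + 3.9530) = 54.3971 / 23.3128 = 2.33335

2.33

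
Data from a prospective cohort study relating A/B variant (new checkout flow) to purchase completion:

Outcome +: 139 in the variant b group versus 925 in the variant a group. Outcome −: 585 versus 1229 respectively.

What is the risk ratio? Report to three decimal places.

From the description: a = 139, b = 585, c = 925, d = 1229.
Risk in exposed = 139/724 = 0.19199; risk in unexposed = 925/2154 = 0.42943.
RR = 0.19199 / 0.42943 = 0.44707
The risk is 55% lower among the exposed than among the unexposed.

0.447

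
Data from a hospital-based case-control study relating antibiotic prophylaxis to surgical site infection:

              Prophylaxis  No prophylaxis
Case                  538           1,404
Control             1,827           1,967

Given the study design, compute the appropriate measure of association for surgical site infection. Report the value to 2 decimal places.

Reading the table with exposure as columns: a = 538 (Prophylaxis, case), b = 1827 (Prophylaxis, non-case), c = 1404 (No prophylaxis, case), d = 1967.
This is a hospital-based case-control study: participants were sampled on outcome status, so risks in the source population cannot be estimated directly — relative risk is not valid here. The odds ratio is the appropriate measure.
OR = (a·d)/(b·c) = (538 × 1967) / (1827 × 1404) = 1058246 / 2565108 = 0.41255

0.41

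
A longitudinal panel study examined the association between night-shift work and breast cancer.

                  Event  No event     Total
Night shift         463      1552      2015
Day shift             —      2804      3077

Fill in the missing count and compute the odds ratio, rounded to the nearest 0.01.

3.06

The missing cell is in the unexposed row: 3077 − 2804 = 273.
So a = 463, b = 1552, c = 273, d = 2804.
OR = (a·d)/(b·c) = (463 × 2804) / (1552 × 273) = 1298252 / 423696 = 3.06411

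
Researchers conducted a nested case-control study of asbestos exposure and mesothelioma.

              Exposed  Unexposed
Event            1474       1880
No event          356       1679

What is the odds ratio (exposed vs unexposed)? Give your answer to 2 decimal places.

Reading the table with exposure as columns: a = 1474 (Exposed, case), b = 356 (Exposed, non-case), c = 1880 (Unexposed, case), d = 1679.
OR = (a·d)/(b·c) = (1474 × 1679) / (356 × 1880) = 2474846 / 669280 = 3.69777
The odds of mesothelioma are about 3.70 times as high in the exposed group.

3.70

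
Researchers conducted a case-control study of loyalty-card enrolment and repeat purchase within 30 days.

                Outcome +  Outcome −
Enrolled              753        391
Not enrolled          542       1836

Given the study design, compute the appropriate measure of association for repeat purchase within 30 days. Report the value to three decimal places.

Cells: a = 753, b = 391, c = 542, d = 1836.
This is a case-control study: participants were sampled on outcome status, so risks in the source population cannot be estimated directly — relative risk is not valid here. The odds ratio is the appropriate measure.
OR = (a·d)/(b·c) = (753 × 1836) / (391 × 542) = 1382508 / 211922 = 6.52366

6.524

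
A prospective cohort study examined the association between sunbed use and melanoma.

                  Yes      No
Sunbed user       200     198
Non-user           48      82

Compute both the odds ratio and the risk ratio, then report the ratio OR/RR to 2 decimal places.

1.27

Cells: a = 200, b = 198, c = 48, d = 82.
OR = (200·82)/(198·48) = 16400/9504 = 1.72559
Risk in exposed = 200/398 = 0.50251; risk in unexposed = 48/130 = 0.36923; RR = 1.36097
OR/RR = 1.72559 / 1.36097 = 1.26791
The outcome is not rare, so the OR lies further from 1 than the RR.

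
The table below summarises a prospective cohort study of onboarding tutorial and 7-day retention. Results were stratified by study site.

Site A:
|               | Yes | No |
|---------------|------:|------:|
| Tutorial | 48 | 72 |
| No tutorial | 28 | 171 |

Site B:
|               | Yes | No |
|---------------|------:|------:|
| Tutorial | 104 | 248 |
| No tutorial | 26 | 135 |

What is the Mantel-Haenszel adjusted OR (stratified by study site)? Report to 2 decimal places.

2.81

OR_MH = Σ(aᵢdᵢ/nᵢ) / Σ(bᵢcᵢ/nᵢ), where nᵢ is the stratum total.
Stratum 1 (Site A): n = 319; a·d/n = 48·171/319 = 25.7304; b·c/n = 72·28/319 = 6.3197
Stratum 2 (Site B): n = 513; a·d/n = 104·135/513 = 27.3684; b·c/n = 248·26/513 = 12.5692
OR_MH = (25.7304 + 27.3684) / (6.3197 + 12.5692) = 53.0988 / 18.8889 = 2.81111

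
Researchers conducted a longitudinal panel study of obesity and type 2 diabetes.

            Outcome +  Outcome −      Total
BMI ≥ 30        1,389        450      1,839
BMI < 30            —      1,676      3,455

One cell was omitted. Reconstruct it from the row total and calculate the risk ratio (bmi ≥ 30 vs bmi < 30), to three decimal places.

The missing cell is in the unexposed row: 3455 − 1676 = 1779.
So a = 1389, b = 450, c = 1779, d = 1676.
RR = [a/(a+b)] / [c/(c+d)] = (1389/1839) / (1779/3455) = 0.75530/0.51491 = 1.46687

1.467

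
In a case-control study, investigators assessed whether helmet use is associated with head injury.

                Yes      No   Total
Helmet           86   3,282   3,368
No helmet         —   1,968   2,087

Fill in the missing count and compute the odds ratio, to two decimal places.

0.43

The missing cell is in the unexposed row: 2087 − 1968 = 119.
So a = 86, b = 3282, c = 119, d = 1968.
OR = (a·d)/(b·c) = (86 × 1968) / (3282 × 119) = 169248 / 390558 = 0.43335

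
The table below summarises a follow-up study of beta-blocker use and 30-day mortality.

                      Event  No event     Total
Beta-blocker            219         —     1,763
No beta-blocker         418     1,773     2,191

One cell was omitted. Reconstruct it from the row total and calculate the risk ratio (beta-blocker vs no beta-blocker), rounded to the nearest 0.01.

The missing cell is in the exposed row: 1763 − 219 = 1544.
So a = 219, b = 1544, c = 418, d = 1773.
RR = [a/(a+b)] / [c/(c+d)] = (219/1763) / (418/2191) = 0.12422/0.19078 = 0.65112

0.65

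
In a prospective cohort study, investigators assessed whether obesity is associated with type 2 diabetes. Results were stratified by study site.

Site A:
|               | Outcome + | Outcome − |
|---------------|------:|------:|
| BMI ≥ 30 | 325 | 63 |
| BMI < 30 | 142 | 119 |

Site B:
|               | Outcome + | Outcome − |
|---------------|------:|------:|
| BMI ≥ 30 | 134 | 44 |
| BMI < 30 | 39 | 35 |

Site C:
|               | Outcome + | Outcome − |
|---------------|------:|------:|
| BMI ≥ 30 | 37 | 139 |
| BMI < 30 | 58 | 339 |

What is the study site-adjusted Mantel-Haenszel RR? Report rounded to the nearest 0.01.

1.50

RR_MH = Σ(aᵢ·n₀ᵢ/nᵢ) / Σ(cᵢ·n₁ᵢ/nᵢ), with n₁ᵢ = aᵢ+bᵢ (exposed), n₀ᵢ = cᵢ+dᵢ (unexposed), nᵢ = n₁ᵢ+n₀ᵢ.
Stratum 1 (Site A): n₁ = 388, n₀ = 261, n = 649; a·n₀/n = 325·261/649 = 130.7011; c·n₁/n = 142·388/649 = 84.8937
Stratum 2 (Site B): n₁ = 178, n₀ = 74, n = 252; a·n₀/n = 134·74/252 = 39.3492; c·n₁/n = 39·178/252 = 27.5476
Stratum 3 (Site C): n₁ = 176, n₀ = 397, n = 573; a·n₀/n = 37·397/573 = 25.6353; c·n₁/n = 58·176/573 = 17.8150
RR_MH = (130.7011 + 39.3492 + 25.6353) / (84.8937 + 27.5476 + 17.8150) = 195.6855 / 130.2563 = 1.50231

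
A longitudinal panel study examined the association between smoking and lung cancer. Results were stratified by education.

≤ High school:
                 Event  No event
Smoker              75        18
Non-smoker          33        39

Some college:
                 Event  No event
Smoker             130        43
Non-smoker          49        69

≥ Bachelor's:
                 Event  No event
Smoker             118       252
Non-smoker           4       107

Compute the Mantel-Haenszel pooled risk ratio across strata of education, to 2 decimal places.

2.22

RR_MH = Σ(aᵢ·n₀ᵢ/nᵢ) / Σ(cᵢ·n₁ᵢ/nᵢ), with n₁ᵢ = aᵢ+bᵢ (exposed), n₀ᵢ = cᵢ+dᵢ (unexposed), nᵢ = n₁ᵢ+n₀ᵢ.
Stratum 1 (≤ High school): n₁ = 93, n₀ = 72, n = 165; a·n₀/n = 75·72/165 = 32.7273; c·n₁/n = 33·93/165 = 18.6000
Stratum 2 (Some college): n₁ = 173, n₀ = 118, n = 291; a·n₀/n = 130·118/291 = 52.7148; c·n₁/n = 49·173/291 = 29.1306
Stratum 3 (≥ Bachelor's): n₁ = 370, n₀ = 111, n = 481; a·n₀/n = 118·111/481 = 27.2308; c·n₁/n = 4·370/481 = 3.0769
RR_MH = (32.7273 + 52.7148 + 27.2308) / (18.6000 + 29.1306 + 3.0769) = 112.6728 / 50.8075 = 2.21764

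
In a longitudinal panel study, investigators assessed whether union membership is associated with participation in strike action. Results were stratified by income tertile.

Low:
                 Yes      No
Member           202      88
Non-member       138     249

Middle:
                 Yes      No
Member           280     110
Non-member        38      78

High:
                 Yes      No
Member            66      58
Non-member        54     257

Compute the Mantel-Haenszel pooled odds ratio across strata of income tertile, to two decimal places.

OR_MH = Σ(aᵢdᵢ/nᵢ) / Σ(bᵢcᵢ/nᵢ), where nᵢ is the stratum total.
Stratum 1 (Low): n = 677; a·d/n = 202·249/677 = 74.2954; b·c/n = 88·138/677 = 17.9380
Stratum 2 (Middle): n = 506; a·d/n = 280·78/506 = 43.1621; b·c/n = 110·38/506 = 8.2609
Stratum 3 (High): n = 435; a·d/n = 66·257/435 = 38.9931; b·c/n = 58·54/435 = 7.2000
OR_MH = (74.2954 + 43.1621 + 38.9931) / (17.9380 + 8.2609 + 7.2000) = 156.4506 / 33.3988 = 4.68431

4.68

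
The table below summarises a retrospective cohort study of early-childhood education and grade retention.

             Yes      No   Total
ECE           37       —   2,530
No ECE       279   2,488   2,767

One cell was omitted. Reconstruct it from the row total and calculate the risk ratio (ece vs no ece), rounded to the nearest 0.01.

The missing cell is in the exposed row: 2530 − 37 = 2493.
So a = 37, b = 2493, c = 279, d = 2488.
RR = [a/(a+b)] / [c/(c+d)] = (37/2530) / (279/2767) = 0.01462/0.10083 = 0.14504

0.15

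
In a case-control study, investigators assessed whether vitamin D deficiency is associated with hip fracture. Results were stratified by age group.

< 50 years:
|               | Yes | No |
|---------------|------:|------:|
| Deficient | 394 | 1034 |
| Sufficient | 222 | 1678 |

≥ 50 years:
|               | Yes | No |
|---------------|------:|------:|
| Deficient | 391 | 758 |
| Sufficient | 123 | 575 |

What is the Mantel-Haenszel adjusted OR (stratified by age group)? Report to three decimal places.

OR_MH = Σ(aᵢdᵢ/nᵢ) / Σ(bᵢcᵢ/nᵢ), where nᵢ is the stratum total.
Stratum 1 (< 50 years): n = 3328; a·d/n = 394·1678/3328 = 198.6575; b·c/n = 1034·222/3328 = 68.9748
Stratum 2 (≥ 50 years): n = 1847; a·d/n = 391·575/1847 = 121.7244; b·c/n = 758·123/1847 = 50.4786
OR_MH = (198.6575 + 121.7244) / (68.9748 + 50.4786) = 320.3819 / 119.4534 = 2.68207

2.682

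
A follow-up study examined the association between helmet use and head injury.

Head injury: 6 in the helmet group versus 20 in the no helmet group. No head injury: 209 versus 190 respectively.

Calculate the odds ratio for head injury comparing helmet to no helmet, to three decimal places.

0.273

From the description: a = 6, b = 209, c = 20, d = 190.
OR = (a·d)/(b·c) = (6 × 190) / (209 × 20) = 1140 / 4180 = 0.27273
Exposure is associated with lower odds of head injury (OR = 0.27 < 1).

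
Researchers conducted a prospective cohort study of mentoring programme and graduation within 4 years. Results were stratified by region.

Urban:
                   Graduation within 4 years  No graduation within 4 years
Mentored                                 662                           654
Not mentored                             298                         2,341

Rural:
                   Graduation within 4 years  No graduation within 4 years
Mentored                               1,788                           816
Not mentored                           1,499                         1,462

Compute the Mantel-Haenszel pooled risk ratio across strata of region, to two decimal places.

1.74

RR_MH = Σ(aᵢ·n₀ᵢ/nᵢ) / Σ(cᵢ·n₁ᵢ/nᵢ), with n₁ᵢ = aᵢ+bᵢ (exposed), n₀ᵢ = cᵢ+dᵢ (unexposed), nᵢ = n₁ᵢ+n₀ᵢ.
Stratum 1 (Urban): n₁ = 1316, n₀ = 2639, n = 3955; a·n₀/n = 662·2639/3955 = 441.7239; c·n₁/n = 298·1316/3955 = 99.1575
Stratum 2 (Rural): n₁ = 2604, n₀ = 2961, n = 5565; a·n₀/n = 1788·2961/5565 = 951.3509; c·n₁/n = 1499·2604/5565 = 701.4189
RR_MH = (441.7239 + 951.3509) / (99.1575 + 701.4189) = 1393.0748 / 800.5764 = 1.74009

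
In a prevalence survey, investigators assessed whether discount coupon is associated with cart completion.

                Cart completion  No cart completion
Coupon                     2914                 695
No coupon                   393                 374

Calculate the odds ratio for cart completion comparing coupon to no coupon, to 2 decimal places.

3.99

Cells: a = 2914, b = 695, c = 393, d = 374.
OR = (a·d)/(b·c) = (2914 × 374) / (695 × 393) = 1089836 / 273135 = 3.99010
The odds of cart completion are about 3.99 times as high in the coupon group.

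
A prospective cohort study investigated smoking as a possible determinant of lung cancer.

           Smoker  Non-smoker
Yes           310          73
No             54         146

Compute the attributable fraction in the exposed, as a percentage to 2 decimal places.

60.86

Reading the table with exposure as columns: a = 310 (Smoker, case), b = 54 (Smoker, non-case), c = 73 (Non-smoker, case), d = 146.
Risk in exposed = 310/364 = 0.85165; risk in unexposed = 73/219 = 0.33333.
RR = 0.85165/0.33333 = 2.55495
AR% = (RR − 1)/RR × 100 = (2.55495 − 1)/2.55495 × 100 = 60.8602%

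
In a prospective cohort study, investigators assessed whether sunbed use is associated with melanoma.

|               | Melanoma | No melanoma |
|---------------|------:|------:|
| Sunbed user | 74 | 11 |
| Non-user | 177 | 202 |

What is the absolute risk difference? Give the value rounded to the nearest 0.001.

Cells: a = 74, b = 11, c = 177, d = 202.
Risk in exposed = 74/85 = 0.870588; risk in unexposed = 177/379 = 0.467018.
Risk difference = 0.870588 − 0.467018 = 0.403570

0.404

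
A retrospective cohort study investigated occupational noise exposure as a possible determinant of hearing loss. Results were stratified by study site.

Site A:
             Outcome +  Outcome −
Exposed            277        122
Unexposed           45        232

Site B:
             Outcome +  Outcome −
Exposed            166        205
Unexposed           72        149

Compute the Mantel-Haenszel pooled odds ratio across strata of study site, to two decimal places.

4.14

OR_MH = Σ(aᵢdᵢ/nᵢ) / Σ(bᵢcᵢ/nᵢ), where nᵢ is the stratum total.
Stratum 1 (Site A): n = 676; a·d/n = 277·232/676 = 95.0651; b·c/n = 122·45/676 = 8.1213
Stratum 2 (Site B): n = 592; a·d/n = 166·149/592 = 41.7804; b·c/n = 205·72/592 = 24.9324
OR_MH = (95.0651 + 41.7804) / (8.1213 + 24.9324) = 136.8455 / 33.0537 = 4.14009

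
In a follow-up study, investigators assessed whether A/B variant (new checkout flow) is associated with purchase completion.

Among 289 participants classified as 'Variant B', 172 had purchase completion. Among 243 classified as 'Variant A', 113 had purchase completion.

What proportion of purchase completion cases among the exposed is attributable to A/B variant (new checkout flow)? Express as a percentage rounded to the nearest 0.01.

21.87

From the description: a = 172, b = 117, c = 113, d = 130.
Risk in exposed = 172/289 = 0.59516; risk in unexposed = 113/243 = 0.46502.
RR = 0.59516/0.46502 = 1.27985
AR% = (RR − 1)/RR × 100 = (1.27985 − 1)/1.27985 × 100 = 21.8657%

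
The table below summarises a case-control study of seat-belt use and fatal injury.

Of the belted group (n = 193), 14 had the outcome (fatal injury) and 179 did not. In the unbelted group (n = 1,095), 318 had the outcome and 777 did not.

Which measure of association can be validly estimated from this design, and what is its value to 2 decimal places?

0.19

From the description: a = 14, b = 179, c = 318, d = 777.
This is a case-control study: participants were sampled on outcome status, so risks in the source population cannot be estimated directly — relative risk is not valid here. The odds ratio is the appropriate measure.
OR = (a·d)/(b·c) = (14 × 777) / (179 × 318) = 10878 / 56922 = 0.19110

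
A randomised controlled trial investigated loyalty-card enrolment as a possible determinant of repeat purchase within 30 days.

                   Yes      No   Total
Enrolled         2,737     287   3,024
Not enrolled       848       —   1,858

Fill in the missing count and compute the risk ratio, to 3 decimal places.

The missing cell is in the unexposed row: 1858 − 848 = 1010.
So a = 2737, b = 287, c = 848, d = 1010.
RR = [a/(a+b)] / [c/(c+d)] = (2737/3024) / (848/1858) = 0.90509/0.45640 = 1.98309

1.983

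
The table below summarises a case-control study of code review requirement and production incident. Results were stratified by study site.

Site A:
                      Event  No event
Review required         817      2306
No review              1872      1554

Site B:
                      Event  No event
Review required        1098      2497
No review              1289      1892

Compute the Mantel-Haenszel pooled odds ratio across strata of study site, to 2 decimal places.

OR_MH = Σ(aᵢdᵢ/nᵢ) / Σ(bᵢcᵢ/nᵢ), where nᵢ is the stratum total.
Stratum 1 (Site A): n = 6549; a·d/n = 817·1554/6549 = 193.8644; b·c/n = 2306·1872/6549 = 659.1590
Stratum 2 (Site B): n = 6776; a·d/n = 1098·1892/6776 = 306.5844; b·c/n = 2497·1289/6776 = 475.0049
OR_MH = (193.8644 + 306.5844) / (659.1590 + 475.0049) = 500.4488 / 1134.1638 = 0.44125

0.44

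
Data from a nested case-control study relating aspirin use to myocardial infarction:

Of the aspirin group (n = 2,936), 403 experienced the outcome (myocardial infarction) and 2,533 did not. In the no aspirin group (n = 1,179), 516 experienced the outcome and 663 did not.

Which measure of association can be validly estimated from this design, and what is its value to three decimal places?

0.204

From the description: a = 403, b = 2533, c = 516, d = 663.
This is a nested case-control study: participants were sampled on outcome status, so risks in the source population cannot be estimated directly — relative risk is not valid here. The odds ratio is the appropriate measure.
OR = (a·d)/(b·c) = (403 × 663) / (2533 × 516) = 267189 / 1307028 = 0.20442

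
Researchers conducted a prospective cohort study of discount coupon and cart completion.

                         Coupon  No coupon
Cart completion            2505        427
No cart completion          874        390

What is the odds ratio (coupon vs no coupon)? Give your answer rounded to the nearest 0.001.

Reading the table with exposure as columns: a = 2505 (Coupon, case), b = 874 (Coupon, non-case), c = 427 (No coupon, case), d = 390.
OR = (a·d)/(b·c) = (2505 × 390) / (874 × 427) = 976950 / 373198 = 2.61778
The odds of cart completion are about 2.62 times as high in the coupon group.

2.618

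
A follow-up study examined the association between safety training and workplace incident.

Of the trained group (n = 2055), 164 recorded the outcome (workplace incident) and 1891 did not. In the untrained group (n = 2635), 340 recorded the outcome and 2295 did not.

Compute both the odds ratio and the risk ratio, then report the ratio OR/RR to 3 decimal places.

0.947

From the description: a = 164, b = 1891, c = 340, d = 2295.
OR = (164·2295)/(1891·340) = 376380/642940 = 0.58540
Risk in exposed = 164/2055 = 0.07981; risk in unexposed = 340/2635 = 0.12903; RR = 0.61849
OR/RR = 0.58540 / 0.61849 = 0.94650
The outcome is not rare, so the OR lies further from 1 than the RR.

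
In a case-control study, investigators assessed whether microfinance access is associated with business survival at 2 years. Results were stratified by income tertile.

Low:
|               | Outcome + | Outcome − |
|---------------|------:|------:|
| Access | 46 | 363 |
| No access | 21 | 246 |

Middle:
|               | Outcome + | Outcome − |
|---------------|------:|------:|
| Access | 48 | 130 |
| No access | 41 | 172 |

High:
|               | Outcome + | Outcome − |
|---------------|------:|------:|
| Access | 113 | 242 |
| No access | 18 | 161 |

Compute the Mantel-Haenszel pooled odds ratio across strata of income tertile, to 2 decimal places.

2.18

OR_MH = Σ(aᵢdᵢ/nᵢ) / Σ(bᵢcᵢ/nᵢ), where nᵢ is the stratum total.
Stratum 1 (Low): n = 676; a·d/n = 46·246/676 = 16.7396; b·c/n = 363·21/676 = 11.2766
Stratum 2 (Middle): n = 391; a·d/n = 48·172/391 = 21.1151; b·c/n = 130·41/391 = 13.6317
Stratum 3 (High): n = 534; a·d/n = 113·161/534 = 34.0693; b·c/n = 242·18/534 = 8.1573
OR_MH = (16.7396 + 21.1151 + 34.0693) / (11.2766 + 13.6317 + 8.1573) = 71.9240 / 33.0656 = 2.17519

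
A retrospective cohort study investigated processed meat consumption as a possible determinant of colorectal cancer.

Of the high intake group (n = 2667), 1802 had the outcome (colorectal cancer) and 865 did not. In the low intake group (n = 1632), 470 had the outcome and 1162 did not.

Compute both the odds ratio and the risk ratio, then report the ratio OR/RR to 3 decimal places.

From the description: a = 1802, b = 865, c = 470, d = 1162.
OR = (1802·1162)/(865·470) = 2093924/406550 = 5.15047
Risk in exposed = 1802/2667 = 0.67567; risk in unexposed = 470/1632 = 0.28799; RR = 2.34614
OR/RR = 5.15047 / 2.34614 = 2.19529
The outcome is not rare, so the OR lies further from 1 than the RR.

2.195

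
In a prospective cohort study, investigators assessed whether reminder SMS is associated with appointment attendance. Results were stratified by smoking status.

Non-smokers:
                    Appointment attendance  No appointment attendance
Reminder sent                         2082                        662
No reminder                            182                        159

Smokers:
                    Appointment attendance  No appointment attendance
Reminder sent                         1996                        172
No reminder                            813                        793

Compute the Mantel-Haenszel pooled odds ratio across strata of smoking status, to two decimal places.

OR_MH = Σ(aᵢdᵢ/nᵢ) / Σ(bᵢcᵢ/nᵢ), where nᵢ is the stratum total.
Stratum 1 (Non-smokers): n = 3085; a·d/n = 2082·159/3085 = 107.3057; b·c/n = 662·182/3085 = 39.0548
Stratum 2 (Smokers): n = 3774; a·d/n = 1996·793/3774 = 419.4033; b·c/n = 172·813/3774 = 37.0525
OR_MH = (107.3057 + 419.4033) / (39.0548 + 37.0525) = 526.7090 / 76.1072 = 6.92062

6.92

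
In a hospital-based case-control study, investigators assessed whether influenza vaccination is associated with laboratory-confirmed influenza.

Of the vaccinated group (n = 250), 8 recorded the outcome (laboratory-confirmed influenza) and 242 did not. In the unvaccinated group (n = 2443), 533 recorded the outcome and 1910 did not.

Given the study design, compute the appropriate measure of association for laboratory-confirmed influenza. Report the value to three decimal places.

0.118

From the description: a = 8, b = 242, c = 533, d = 1910.
This is a hospital-based case-control study: participants were sampled on outcome status, so risks in the source population cannot be estimated directly — relative risk is not valid here. The odds ratio is the appropriate measure.
OR = (a·d)/(b·c) = (8 × 1910) / (242 × 533) = 15280 / 128986 = 0.11846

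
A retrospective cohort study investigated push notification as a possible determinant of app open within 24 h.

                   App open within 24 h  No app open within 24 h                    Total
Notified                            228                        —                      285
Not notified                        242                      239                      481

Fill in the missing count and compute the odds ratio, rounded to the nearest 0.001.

3.950

The missing cell is in the exposed row: 285 − 228 = 57.
So a = 228, b = 57, c = 242, d = 239.
OR = (a·d)/(b·c) = (228 × 239) / (57 × 242) = 54492 / 13794 = 3.95041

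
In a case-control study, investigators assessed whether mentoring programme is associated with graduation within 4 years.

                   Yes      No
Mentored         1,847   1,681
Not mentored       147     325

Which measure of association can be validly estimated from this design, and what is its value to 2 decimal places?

2.43

Cells: a = 1847, b = 1681, c = 147, d = 325.
This is a case-control study: participants were sampled on outcome status, so risks in the source population cannot be estimated directly — relative risk is not valid here. The odds ratio is the appropriate measure.
OR = (a·d)/(b·c) = (1847 × 325) / (1681 × 147) = 600275 / 247107 = 2.42921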